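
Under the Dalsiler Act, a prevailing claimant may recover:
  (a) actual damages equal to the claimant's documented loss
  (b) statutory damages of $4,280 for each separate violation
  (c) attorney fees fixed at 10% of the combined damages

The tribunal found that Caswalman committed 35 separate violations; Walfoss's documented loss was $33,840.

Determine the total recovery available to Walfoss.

Statutory damages: 35 × $4,280 = $149,800
Combined damages: $33,840 + $149,800 = $183,640
Attorney fees: 10% of $183,640 = $18,364
Total recovery: $183,640 + $18,364 = $202,004

$202,004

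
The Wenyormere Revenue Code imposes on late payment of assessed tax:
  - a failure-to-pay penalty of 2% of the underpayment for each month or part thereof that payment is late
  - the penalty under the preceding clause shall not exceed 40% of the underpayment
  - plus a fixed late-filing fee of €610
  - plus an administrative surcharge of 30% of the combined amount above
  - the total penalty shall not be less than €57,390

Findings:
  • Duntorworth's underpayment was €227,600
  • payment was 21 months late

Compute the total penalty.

€119,145

Accrued rate: 2% × 21 = 42%, capped at 40% → 40%
Failure-to-pay penalty: 40% of €227,600 = €91,040
Penalty before surcharge: €91,040 + €610 = €91,650
Administrative surcharge: 30% of €91,650 = €27,495
Total penalty: €91,650 + €27,495 = €119,145
Minimum €57,390: €119,145 meets the minimum, no increase.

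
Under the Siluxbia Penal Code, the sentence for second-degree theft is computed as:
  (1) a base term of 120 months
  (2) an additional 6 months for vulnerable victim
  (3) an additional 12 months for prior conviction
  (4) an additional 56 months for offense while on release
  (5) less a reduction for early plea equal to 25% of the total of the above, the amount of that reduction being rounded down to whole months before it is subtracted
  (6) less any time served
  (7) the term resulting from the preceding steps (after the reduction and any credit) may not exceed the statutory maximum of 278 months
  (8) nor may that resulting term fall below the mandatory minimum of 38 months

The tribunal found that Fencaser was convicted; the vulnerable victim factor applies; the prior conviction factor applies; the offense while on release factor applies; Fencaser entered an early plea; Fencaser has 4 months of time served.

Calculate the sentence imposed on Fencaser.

Vulnerable victim enhancement: +6 months
Prior conviction enhancement: +12 months
Offense while on release enhancement: +56 months
Adjusted term: 120 months + 6 months + 12 months + 56 months = 194 months
Early plea reduction: 25% of 194 months = 48 months (rounded down)
After reduction: 194 − 48 = 146 months
Less time served: 146 months − 4 months = 142 months
Cap at 278 months: 142 months is within the cap, no reduction.
Minimum 38 months: 142 months meets the minimum, no increase.

142 months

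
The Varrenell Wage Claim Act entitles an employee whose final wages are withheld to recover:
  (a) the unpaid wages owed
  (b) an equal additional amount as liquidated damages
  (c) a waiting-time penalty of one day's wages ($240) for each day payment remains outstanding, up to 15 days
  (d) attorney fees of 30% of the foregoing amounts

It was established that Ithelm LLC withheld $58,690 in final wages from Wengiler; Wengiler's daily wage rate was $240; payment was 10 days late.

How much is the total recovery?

Liquidated damages (equal amount): $58,690
Penalty days: min(10, 15) = 10
Waiting-time penalty: 10 × $240 = $2,400
Subtotal: $58,690 + $58,690 + $2,400 = $119,780
Attorney fees: 30% of $119,780 = $35,934
Total award: $119,780 + $35,934 = $155,714

$155,714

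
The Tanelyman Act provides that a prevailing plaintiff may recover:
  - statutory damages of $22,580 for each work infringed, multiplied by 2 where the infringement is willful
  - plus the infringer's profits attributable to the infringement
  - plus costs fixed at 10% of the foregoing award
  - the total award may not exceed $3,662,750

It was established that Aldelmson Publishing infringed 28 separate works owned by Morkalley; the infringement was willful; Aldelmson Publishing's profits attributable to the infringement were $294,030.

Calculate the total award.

$1,714,361

Statutory damages: 28 × $22,580 = $632,240
Doubled: 2 × $632,240 = $1,264,480
Combined award: $1,264,480 + $294,030 = $1,558,510
Costs: 10% of $1,558,510 = $155,851
Award plus costs: $1,558,510 + $155,851 = $1,714,361
Cap at $3,662,750: $1,714,361 is within the cap, no reduction.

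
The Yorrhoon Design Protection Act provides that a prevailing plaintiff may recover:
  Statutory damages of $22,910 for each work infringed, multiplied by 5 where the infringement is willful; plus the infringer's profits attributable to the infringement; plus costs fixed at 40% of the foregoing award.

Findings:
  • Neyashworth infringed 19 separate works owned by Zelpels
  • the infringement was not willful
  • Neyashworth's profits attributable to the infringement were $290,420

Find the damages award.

Statutory damages: 19 × $22,910 = $435,290
Infringement not willful: no ×5 enhancement.
Combined award: $435,290 + $290,420 = $725,710
Costs: 40% of $725,710 = $290,284
Award plus costs: $725,710 + $290,284 = $1,015,994

$1,015,994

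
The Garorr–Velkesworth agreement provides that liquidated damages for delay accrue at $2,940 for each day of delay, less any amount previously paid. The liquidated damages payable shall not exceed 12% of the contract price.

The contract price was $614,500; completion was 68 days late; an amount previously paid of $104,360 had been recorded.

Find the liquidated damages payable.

Liquidated damages: $73,740

Per-day damages: 68 × $2,940 = $199,920
Less amount previously paid: $199,920 − $104,360 = $95,560
Cap: 12% of $614,500 = $73,740
Cap at $73,740: $95,560 exceeds the cap → $73,740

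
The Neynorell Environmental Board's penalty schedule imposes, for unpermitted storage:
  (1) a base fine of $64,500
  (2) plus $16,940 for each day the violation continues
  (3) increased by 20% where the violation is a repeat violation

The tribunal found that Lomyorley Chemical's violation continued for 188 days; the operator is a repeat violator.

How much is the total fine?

$3,899,064

Per-day component: 188 × $16,940 = $3,184,720
Base plus per-day: $64,500 + $3,184,720 = $3,249,220
Enhancement: 20% of $3,249,220 = $649,844
Enhanced fine: $3,249,220 + $649,844 = $3,899,064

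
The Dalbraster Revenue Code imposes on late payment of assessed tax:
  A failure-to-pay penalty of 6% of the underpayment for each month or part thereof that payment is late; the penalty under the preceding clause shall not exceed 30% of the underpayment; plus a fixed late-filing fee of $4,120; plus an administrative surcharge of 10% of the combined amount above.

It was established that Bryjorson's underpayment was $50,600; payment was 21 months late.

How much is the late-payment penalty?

$21,230

Accrued rate: 6% × 21 = 126%, capped at 30% → 30%
Failure-to-pay penalty: 30% of $50,600 = $15,180
Penalty before surcharge: $15,180 + $4,120 = $19,300
Administrative surcharge: 10% of $19,300 = $1,930
Total penalty: $19,300 + $1,930 = $21,230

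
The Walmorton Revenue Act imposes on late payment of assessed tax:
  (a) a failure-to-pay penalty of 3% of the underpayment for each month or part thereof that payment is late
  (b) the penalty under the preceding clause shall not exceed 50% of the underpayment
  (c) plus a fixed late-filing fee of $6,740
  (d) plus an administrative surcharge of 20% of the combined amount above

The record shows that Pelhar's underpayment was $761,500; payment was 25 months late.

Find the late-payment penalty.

Accrued rate: 3% × 25 = 75%, capped at 50% → 50%
Failure-to-pay penalty: 50% of $761,500 = $380,750
Penalty before surcharge: $380,750 + $6,740 = $387,490
Administrative surcharge: 20% of $387,490 = $77,498
Total penalty: $387,490 + $77,498 = $464,988

$464,988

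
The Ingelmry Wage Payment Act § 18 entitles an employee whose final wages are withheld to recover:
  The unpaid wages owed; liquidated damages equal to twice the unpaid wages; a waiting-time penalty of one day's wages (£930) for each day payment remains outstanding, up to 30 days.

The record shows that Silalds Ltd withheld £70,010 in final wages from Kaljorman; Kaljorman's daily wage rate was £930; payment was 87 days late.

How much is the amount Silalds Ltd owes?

£237,930

Doubled: 2 × £70,010 = £140,020
Penalty days: min(87, 30) = 30
Waiting-time penalty: 30 × £930 = £27,900
Total award: £70,010 + £140,020 + £27,900 = £237,930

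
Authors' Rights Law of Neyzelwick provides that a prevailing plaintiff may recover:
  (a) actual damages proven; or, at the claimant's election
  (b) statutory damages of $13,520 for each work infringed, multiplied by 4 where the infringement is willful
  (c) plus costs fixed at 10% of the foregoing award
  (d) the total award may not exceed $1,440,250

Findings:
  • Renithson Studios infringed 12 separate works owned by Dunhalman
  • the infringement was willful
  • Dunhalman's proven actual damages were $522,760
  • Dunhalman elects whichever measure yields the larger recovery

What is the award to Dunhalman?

Award: $713,856

Statutory damages: 12 × $13,520 = $162,240
Multiplied by 4: 4 × $162,240 = $648,960
Greater of actual damages ($522,760) or enhanced statutory damages ($648,960): $648,960
Costs: 10% of $648,960 = $64,896
Award plus costs: $648,960 + $64,896 = $713,856
Cap at $1,440,250: $713,856 is within the cap, no reduction.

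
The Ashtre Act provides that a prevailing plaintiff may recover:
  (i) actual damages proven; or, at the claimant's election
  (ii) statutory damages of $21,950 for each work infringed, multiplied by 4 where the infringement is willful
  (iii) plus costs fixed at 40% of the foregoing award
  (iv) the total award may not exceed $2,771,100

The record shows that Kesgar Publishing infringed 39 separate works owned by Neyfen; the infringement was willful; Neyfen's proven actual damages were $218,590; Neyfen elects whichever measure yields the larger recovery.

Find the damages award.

$2,771,100

Statutory damages: 39 × $21,950 = $856,050
Multiplied by 4: 4 × $856,050 = $3,424,200
Greater of actual damages ($218,590) or enhanced statutory damages ($3,424,200): $3,424,200
Costs: 40% of $3,424,200 = $1,369,680
Award plus costs: $3,424,200 + $1,369,680 = $4,793,880
Cap at $2,771,100: $4,793,880 exceeds the cap → $2,771,100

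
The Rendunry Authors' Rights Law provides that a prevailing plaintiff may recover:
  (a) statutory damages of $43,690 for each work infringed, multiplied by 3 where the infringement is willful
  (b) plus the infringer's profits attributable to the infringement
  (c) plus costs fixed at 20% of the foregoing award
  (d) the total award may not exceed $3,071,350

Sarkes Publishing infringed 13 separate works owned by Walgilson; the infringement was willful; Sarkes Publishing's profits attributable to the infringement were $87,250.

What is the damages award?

$2,149,392

Statutory damages: 13 × $43,690 = $567,970
Trebled: 3 × $567,970 = $1,703,910
Combined award: $1,703,910 + $87,250 = $1,791,160
Costs: 20% of $1,791,160 = $358,232
Award plus costs: $1,791,160 + $358,232 = $2,149,392
Cap at $3,071,350: $2,149,392 is within the cap, no reduction.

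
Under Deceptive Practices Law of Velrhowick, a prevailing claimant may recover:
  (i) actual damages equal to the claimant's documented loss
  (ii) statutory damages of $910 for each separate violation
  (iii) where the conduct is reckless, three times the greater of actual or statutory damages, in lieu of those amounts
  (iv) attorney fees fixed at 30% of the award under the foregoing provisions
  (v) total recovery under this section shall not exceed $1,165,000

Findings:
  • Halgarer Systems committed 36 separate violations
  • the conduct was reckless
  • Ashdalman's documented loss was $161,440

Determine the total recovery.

Statutory damages: 36 × $910 = $32,760
Greater of actual damages ($161,440) or statutory damages ($32,760): $161,440
Trebled: 3 × $161,440 = $484,320
Attorney fees: 30% of $484,320 = $145,296
Total before cap: $484,320 + $145,296 = $629,616
Cap at $1,165,000: $629,616 is within the cap, no reduction.

$629,616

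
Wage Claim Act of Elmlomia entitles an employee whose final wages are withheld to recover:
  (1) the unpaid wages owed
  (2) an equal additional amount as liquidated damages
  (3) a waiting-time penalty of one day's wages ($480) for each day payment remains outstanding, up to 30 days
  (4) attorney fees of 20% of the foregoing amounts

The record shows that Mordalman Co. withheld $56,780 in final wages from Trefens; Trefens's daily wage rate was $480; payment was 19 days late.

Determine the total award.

$147,216

Liquidated damages (equal amount): $56,780
Penalty days: min(19, 30) = 19
Waiting-time penalty: 19 × $480 = $9,120
Subtotal: $56,780 + $56,780 + $9,120 = $122,680
Attorney fees: 20% of $122,680 = $24,536
Total award: $122,680 + $24,536 = $147,216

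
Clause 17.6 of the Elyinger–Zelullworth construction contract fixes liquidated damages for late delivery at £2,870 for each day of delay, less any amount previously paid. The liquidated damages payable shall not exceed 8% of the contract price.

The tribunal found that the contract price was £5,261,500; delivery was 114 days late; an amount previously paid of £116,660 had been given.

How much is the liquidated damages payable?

Per-day damages: 114 × £2,870 = £327,180
Less amount previously paid: £327,180 − £116,660 = £210,520
Cap: 8% of £5,261,500 = £420,920
Cap at £420,920: £210,520 is within the cap, no reduction.

£210,520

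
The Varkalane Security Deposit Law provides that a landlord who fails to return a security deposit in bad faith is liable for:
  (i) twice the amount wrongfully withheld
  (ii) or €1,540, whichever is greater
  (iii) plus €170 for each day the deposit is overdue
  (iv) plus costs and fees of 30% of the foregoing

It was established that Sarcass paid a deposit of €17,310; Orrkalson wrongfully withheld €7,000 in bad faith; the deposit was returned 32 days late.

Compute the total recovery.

€25,272

Doubled: 2 × €7,000 = €14,000
Minimum €1,540: €14,000 meets the minimum, no increase.
Late-return penalty: 32 × €170 = €5,440
Damages plus late penalty: €14,000 + €5,440 = €19,440
Costs and fees: 30% of €19,440 = €5,832
Total recovery: €19,440 + €5,832 = €25,272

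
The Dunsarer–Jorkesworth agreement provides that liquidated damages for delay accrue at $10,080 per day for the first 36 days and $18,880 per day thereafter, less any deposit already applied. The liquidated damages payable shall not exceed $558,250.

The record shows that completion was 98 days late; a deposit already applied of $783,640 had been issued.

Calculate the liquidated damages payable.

First 36 days: 36 × $10,080 = $362,880
Remaining days: (98 − 36) × $18,880 = $1,170,560
Accrued per-day damages: $362,880 + $1,170,560 = $1,533,440
Less deposit already applied: $1,533,440 − $783,640 = $749,800
Cap at $558,250: $749,800 exceeds the cap → $558,250

$558,250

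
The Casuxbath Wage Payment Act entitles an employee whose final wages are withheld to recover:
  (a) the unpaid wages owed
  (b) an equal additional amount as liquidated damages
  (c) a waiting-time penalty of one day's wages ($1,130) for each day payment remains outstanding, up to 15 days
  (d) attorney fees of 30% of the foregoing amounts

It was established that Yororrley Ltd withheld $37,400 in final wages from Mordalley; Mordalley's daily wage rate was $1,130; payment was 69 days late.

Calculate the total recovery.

Liquidated damages (equal amount): $37,400
Penalty days: min(69, 15) = 15
Waiting-time penalty: 15 × $1,130 = $16,950
Subtotal: $37,400 + $37,400 + $16,950 = $91,750
Attorney fees: 30% of $91,750 = $27,525
Total award: $91,750 + $27,525 = $119,275

$119,275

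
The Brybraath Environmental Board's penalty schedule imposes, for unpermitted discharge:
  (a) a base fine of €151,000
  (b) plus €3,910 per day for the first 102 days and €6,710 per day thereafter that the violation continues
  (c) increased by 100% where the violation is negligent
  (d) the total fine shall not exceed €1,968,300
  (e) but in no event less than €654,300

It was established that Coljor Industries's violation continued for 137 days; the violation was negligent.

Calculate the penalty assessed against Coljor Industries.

€1,569,340

First 102 days: 102 × €3,910 = €398,820
Remaining days: (137 − 102) × €6,710 = €234,850
Per-day component: €398,820 + €234,850 = €633,670
Base plus per-day: €151,000 + €633,670 = €784,670
Enhancement: 100% of €784,670 = €784,670
Enhanced fine: €784,670 + €784,670 = €1,569,340
Cap at €1,968,300: €1,569,340 is within the cap, no reduction.
Minimum €654,300: €1,569,340 meets the minimum, no increase.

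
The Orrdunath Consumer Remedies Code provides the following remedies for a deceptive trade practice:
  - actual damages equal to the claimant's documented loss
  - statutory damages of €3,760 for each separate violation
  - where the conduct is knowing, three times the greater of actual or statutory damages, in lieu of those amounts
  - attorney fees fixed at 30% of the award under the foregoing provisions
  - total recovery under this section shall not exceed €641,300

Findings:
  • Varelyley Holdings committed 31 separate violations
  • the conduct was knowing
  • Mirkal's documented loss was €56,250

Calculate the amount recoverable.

Statutory damages: 31 × €3,760 = €116,560
Greater of actual damages (€56,250) or statutory damages (€116,560): €116,560
Trebled: 3 × €116,560 = €349,680
Attorney fees: 30% of €349,680 = €104,904
Total before cap: €349,680 + €104,904 = €454,584
Cap at €641,300: €454,584 is within the cap, no reduction.

€454,584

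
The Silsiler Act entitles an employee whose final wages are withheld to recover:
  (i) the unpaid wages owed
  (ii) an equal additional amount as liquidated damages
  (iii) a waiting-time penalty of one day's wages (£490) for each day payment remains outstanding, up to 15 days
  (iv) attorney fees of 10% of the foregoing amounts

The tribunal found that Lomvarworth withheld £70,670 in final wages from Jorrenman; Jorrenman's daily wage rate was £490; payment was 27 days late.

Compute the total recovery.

£163,559

Liquidated damages (equal amount): £70,670
Penalty days: min(27, 15) = 15
Waiting-time penalty: 15 × £490 = £7,350
Subtotal: £70,670 + £70,670 + £7,350 = £148,690
Attorney fees: 10% of £148,690 = £14,869
Total award: £148,690 + £14,869 = £163,559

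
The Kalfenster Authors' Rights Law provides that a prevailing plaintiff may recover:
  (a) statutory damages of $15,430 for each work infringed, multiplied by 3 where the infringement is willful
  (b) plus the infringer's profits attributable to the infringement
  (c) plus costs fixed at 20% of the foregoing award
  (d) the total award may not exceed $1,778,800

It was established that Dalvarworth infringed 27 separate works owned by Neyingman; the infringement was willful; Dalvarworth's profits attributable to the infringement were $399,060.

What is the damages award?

Statutory damages: 27 × $15,430 = $416,610
Trebled: 3 × $416,610 = $1,249,830
Combined award: $1,249,830 + $399,060 = $1,648,890
Costs: 20% of $1,648,890 = $329,778
Award plus costs: $1,648,890 + $329,778 = $1,978,668
Cap at $1,778,800: $1,978,668 exceeds the cap → $1,778,800

$1,778,800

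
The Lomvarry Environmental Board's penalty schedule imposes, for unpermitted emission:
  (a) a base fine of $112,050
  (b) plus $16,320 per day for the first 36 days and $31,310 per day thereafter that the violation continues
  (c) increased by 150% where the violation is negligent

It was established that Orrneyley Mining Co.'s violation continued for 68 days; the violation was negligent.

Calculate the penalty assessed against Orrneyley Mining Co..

First 36 days: 36 × $16,320 = $587,520
Remaining days: (68 − 36) × $31,310 = $1,001,920
Per-day component: $587,520 + $1,001,920 = $1,589,440
Base plus per-day: $112,050 + $1,589,440 = $1,701,490
Enhancement: 150% of $1,701,490 = $2,552,235
Enhanced fine: $1,701,490 + $2,552,235 = $4,253,725

$4,253,725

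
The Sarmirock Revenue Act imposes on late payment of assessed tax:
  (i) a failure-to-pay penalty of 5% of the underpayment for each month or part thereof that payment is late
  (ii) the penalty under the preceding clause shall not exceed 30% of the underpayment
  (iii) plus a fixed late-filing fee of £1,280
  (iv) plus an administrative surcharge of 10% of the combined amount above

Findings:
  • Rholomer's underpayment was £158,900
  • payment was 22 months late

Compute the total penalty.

£53,845

Accrued rate: 5% × 22 = 110%, capped at 30% → 30%
Failure-to-pay penalty: 30% of £158,900 = £47,670
Penalty before surcharge: £47,670 + £1,280 = £48,950
Administrative surcharge: 10% of £48,950 = £4,895
Total penalty: £48,950 + £4,895 = £53,845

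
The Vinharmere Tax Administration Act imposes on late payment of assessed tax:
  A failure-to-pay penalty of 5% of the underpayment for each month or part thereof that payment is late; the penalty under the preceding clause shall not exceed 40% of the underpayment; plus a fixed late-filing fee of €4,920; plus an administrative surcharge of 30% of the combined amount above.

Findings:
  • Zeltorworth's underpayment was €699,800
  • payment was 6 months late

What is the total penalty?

Accrued rate: 5% × 6 = 30%, capped at 40% → 30%
Failure-to-pay penalty: 30% of €699,800 = €209,940
Penalty before surcharge: €209,940 + €4,920 = €214,860
Administrative surcharge: 30% of €214,860 = €64,458
Total penalty: €214,860 + €64,458 = €279,318

€279,318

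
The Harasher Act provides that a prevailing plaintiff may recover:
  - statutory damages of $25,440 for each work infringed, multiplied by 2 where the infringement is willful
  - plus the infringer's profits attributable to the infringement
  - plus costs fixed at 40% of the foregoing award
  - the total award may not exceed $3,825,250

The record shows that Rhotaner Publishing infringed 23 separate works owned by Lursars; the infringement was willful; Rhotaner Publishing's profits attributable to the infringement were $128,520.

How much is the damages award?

$1,818,264

Statutory damages: 23 × $25,440 = $585,120
Doubled: 2 × $585,120 = $1,170,240
Combined award: $1,170,240 + $128,520 = $1,298,760
Costs: 40% of $1,298,760 = $519,504
Award plus costs: $1,298,760 + $519,504 = $1,818,264
Cap at $3,825,250: $1,818,264 is within the cap, no reduction.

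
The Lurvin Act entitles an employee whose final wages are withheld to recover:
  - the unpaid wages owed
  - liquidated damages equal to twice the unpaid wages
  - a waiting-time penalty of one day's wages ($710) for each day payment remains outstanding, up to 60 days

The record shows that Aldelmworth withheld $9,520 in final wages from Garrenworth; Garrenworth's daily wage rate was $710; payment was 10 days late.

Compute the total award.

Doubled: 2 × $9,520 = $19,040
Penalty days: min(10, 60) = 10
Waiting-time penalty: 10 × $710 = $7,100
Total award: $9,520 + $19,040 + $7,100 = $35,660

$35,660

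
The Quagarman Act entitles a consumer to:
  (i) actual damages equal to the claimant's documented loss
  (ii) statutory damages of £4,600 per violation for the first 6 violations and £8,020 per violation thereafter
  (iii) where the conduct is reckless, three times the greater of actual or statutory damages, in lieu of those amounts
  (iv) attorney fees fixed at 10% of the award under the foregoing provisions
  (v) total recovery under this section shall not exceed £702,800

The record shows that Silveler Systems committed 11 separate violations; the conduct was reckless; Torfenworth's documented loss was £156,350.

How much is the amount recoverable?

Total recovery: £515,955

First 6 violations: 6 × £4,600 = £27,600
Remaining violations: (11 − 6) × £8,020 = £40,100
Statutory damages: £27,600 + £40,100 = £67,700
Greater of actual damages (£156,350) or statutory damages (£67,700): £156,350
Trebled: 3 × £156,350 = £469,050
Attorney fees: 10% of £469,050 = £46,905
Total before cap: £469,050 + £46,905 = £515,955
Cap at £702,800: £515,955 is within the cap, no reduction.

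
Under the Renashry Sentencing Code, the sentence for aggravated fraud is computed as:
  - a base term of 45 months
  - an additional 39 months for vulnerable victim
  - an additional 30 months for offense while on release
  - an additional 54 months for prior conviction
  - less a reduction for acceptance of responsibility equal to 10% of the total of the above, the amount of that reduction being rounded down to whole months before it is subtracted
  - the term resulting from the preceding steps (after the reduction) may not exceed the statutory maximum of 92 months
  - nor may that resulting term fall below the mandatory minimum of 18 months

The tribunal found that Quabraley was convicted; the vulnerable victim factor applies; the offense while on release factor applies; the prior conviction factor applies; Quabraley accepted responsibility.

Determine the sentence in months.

Sentence: 92 months

Vulnerable victim enhancement: +39 months
Offense while on release enhancement: +30 months
Prior conviction enhancement: +54 months
Adjusted term: 45 months + 39 months + 30 months + 54 months = 168 months
Acceptance of responsibility reduction: 10% of 168 months = 16 months (rounded down)
After reduction: 168 − 16 = 152 months
Cap at 92 months: 152 months exceeds the cap → 92 months
Minimum 18 months: 92 months meets the minimum, no increase.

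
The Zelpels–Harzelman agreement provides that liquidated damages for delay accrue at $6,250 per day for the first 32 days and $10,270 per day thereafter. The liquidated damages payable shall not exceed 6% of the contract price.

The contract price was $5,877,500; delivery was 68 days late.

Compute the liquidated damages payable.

First 32 days: 32 × $6,250 = $200,000
Remaining days: (68 − 32) × $10,270 = $369,720
Accrued per-day damages: $200,000 + $369,720 = $569,720
Cap: 6% of $5,877,500 = $352,650
Cap at $352,650: $569,720 exceeds the cap → $352,650

$352,650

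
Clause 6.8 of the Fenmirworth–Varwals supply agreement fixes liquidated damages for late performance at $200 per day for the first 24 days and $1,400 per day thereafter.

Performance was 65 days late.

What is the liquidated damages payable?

First 24 days: 24 × $200 = $4,800
Remaining days: (65 − 24) × $1,400 = $57,400
Accrued per-day damages: $4,800 + $57,400 = $62,200

$62,200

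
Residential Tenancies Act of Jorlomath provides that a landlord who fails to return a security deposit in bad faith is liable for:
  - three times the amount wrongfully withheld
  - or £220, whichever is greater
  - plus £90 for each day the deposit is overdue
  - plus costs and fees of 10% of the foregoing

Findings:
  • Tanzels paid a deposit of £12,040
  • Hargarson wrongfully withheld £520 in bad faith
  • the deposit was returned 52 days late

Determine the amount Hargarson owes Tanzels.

£6,864

Trebled: 3 × £520 = £1,560
Minimum £220: £1,560 meets the minimum, no increase.
Late-return penalty: 52 × £90 = £4,680
Damages plus late penalty: £1,560 + £4,680 = £6,240
Costs and fees: 10% of £6,240 = £624
Total recovery: £6,240 + £624 = £6,864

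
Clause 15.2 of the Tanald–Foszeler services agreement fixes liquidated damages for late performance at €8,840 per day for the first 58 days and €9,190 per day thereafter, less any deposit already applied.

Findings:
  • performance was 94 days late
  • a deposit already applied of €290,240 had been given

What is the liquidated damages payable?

Liquidated damages: €553,320

First 58 days: 58 × €8,840 = €512,720
Remaining days: (94 − 58) × €9,190 = €330,840
Accrued per-day damages: €512,720 + €330,840 = €843,560
Less deposit already applied: €843,560 − €290,240 = €553,320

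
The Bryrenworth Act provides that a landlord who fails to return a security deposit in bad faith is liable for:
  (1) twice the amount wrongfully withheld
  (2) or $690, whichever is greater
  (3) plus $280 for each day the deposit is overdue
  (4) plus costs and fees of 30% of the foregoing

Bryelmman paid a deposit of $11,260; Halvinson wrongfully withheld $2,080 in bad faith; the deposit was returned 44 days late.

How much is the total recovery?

Doubled: 2 × $2,080 = $4,160
Minimum $690: $4,160 meets the minimum, no increase.
Late-return penalty: 44 × $280 = $12,320
Damages plus late penalty: $4,160 + $12,320 = $16,480
Costs and fees: 30% of $16,480 = $4,944
Total recovery: $16,480 + $4,944 = $21,424

$21,424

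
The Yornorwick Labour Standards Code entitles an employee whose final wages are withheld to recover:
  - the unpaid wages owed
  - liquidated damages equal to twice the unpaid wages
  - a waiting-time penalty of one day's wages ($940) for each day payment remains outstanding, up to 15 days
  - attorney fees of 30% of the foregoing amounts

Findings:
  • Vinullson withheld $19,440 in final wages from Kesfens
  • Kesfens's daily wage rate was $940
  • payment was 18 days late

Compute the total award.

Doubled: 2 × $19,440 = $38,880
Penalty days: min(18, 15) = 15
Waiting-time penalty: 15 × $940 = $14,100
Subtotal: $19,440 + $38,880 + $14,100 = $72,420
Attorney fees: 30% of $72,420 = $21,726
Total award: $72,420 + $21,726 = $94,146

Total award: $94,146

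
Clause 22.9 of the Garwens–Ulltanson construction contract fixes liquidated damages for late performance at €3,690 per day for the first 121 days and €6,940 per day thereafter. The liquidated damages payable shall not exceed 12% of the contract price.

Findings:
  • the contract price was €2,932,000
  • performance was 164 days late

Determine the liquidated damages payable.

Liquidated damages: €351,840

First 121 days: 121 × €3,690 = €446,490
Remaining days: (164 − 121) × €6,940 = €298,420
Accrued per-day damages: €446,490 + €298,420 = €744,910
Cap: 12% of €2,932,000 = €351,840
Cap at €351,840: €744,910 exceeds the cap → €351,840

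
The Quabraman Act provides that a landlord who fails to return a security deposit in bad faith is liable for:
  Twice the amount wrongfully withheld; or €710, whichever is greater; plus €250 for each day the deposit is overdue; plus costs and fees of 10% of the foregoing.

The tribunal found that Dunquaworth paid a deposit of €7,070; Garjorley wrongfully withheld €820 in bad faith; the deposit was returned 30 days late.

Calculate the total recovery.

Doubled: 2 × €820 = €1,640
Minimum €710: €1,640 meets the minimum, no increase.
Late-return penalty: 30 × €250 = €7,500
Damages plus late penalty: €1,640 + €7,500 = €9,140
Costs and fees: 10% of €9,140 = €914
Total recovery: €9,140 + €914 = €10,054

€10,054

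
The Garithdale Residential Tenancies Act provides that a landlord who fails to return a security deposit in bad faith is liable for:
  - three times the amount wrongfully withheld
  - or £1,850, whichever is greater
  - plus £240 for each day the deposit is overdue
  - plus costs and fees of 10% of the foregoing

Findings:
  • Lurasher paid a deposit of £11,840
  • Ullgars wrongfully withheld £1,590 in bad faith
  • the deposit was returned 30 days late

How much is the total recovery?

Recovery: £13,167

Trebled: 3 × £1,590 = £4,770
Minimum £1,850: £4,770 meets the minimum, no increase.
Late-return penalty: 30 × £240 = £7,200
Damages plus late penalty: £4,770 + £7,200 = £11,970
Costs and fees: 10% of £11,970 = £1,197
Total recovery: £11,970 + £1,197 = £13,167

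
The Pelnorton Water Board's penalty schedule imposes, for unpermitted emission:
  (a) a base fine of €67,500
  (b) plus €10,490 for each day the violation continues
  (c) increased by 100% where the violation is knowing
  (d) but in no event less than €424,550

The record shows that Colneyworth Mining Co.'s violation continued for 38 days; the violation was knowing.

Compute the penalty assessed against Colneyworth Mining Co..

€932,240

Per-day component: 38 × €10,490 = €398,620
Base plus per-day: €67,500 + €398,620 = €466,120
Enhancement: 100% of €466,120 = €466,120
Enhanced fine: €466,120 + €466,120 = €932,240
Minimum €424,550: €932,240 meets the minimum, no increase.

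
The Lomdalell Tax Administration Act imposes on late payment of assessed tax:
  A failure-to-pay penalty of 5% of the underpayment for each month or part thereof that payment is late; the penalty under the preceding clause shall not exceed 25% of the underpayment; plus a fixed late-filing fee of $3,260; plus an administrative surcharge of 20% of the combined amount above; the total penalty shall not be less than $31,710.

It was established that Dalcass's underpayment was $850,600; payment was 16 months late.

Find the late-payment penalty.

$259,092

Accrued rate: 5% × 16 = 80%, capped at 25% → 25%
Failure-to-pay penalty: 25% of $850,600 = $212,650
Penalty before surcharge: $212,650 + $3,260 = $215,910
Administrative surcharge: 20% of $215,910 = $43,182
Total penalty: $215,910 + $43,182 = $259,092
Minimum $31,710: $259,092 meets the minimum, no increase.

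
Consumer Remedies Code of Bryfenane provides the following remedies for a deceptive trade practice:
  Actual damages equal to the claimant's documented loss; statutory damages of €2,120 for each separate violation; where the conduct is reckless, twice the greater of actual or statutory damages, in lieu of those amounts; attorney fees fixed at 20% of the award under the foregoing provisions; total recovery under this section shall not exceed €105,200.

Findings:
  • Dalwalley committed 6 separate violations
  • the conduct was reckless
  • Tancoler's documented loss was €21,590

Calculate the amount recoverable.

€51,816

Statutory damages: 6 × €2,120 = €12,720
Greater of actual damages (€21,590) or statutory damages (€12,720): €21,590
Doubled: 2 × €21,590 = €43,180
Attorney fees: 20% of €43,180 = €8,636
Total before cap: €43,180 + €8,636 = €51,816
Cap at €105,200: €51,816 is within the cap, no reduction.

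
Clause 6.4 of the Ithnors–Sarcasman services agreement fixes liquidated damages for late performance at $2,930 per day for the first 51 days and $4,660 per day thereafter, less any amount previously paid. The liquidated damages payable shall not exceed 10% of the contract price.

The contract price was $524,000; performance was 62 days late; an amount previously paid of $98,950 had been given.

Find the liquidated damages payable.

$52,400

First 51 days: 51 × $2,930 = $149,430
Remaining days: (62 − 51) × $4,660 = $51,260
Accrued per-day damages: $149,430 + $51,260 = $200,690
Less amount previously paid: $200,690 − $98,950 = $101,740
Cap: 10% of $524,000 = $52,400
Cap at $52,400: $101,740 exceeds the cap → $52,400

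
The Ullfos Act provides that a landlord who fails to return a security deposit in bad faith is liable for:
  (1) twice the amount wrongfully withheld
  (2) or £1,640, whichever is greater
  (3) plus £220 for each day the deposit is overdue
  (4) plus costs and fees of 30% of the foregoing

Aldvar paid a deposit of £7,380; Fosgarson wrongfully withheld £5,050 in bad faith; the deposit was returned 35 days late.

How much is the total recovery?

Recovery: £23,140

Doubled: 2 × £5,050 = £10,100
Minimum £1,640: £10,100 meets the minimum, no increase.
Late-return penalty: 35 × £220 = £7,700
Damages plus late penalty: £10,100 + £7,700 = £17,800
Costs and fees: 30% of £17,800 = £5,340
Total recovery: £17,800 + £5,340 = £23,140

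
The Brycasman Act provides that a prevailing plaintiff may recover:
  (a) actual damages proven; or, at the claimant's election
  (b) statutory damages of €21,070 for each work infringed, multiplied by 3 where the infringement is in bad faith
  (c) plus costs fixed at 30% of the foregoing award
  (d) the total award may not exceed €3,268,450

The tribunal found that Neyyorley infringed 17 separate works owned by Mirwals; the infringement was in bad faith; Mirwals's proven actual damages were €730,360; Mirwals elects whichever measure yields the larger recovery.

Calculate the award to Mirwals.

€1,396,941

Statutory damages: 17 × €21,070 = €358,190
Trebled: 3 × €358,190 = €1,074,570
Greater of actual damages (€730,360) or enhanced statutory damages (€1,074,570): €1,074,570
Costs: 30% of €1,074,570 = €322,371
Award plus costs: €1,074,570 + €322,371 = €1,396,941
Cap at €3,268,450: €1,396,941 is within the cap, no reduction.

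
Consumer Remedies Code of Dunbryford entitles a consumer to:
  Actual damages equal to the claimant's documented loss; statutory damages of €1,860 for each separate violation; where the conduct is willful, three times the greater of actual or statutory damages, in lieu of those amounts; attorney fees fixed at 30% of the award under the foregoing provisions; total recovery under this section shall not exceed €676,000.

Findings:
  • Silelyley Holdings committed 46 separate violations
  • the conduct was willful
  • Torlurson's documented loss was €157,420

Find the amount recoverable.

€613,938

Statutory damages: 46 × €1,860 = €85,560
Greater of actual damages (€157,420) or statutory damages (€85,560): €157,420
Trebled: 3 × €157,420 = €472,260
Attorney fees: 30% of €472,260 = €141,678
Total before cap: €472,260 + €141,678 = €613,938
Cap at €676,000: €613,938 is within the cap, no reduction.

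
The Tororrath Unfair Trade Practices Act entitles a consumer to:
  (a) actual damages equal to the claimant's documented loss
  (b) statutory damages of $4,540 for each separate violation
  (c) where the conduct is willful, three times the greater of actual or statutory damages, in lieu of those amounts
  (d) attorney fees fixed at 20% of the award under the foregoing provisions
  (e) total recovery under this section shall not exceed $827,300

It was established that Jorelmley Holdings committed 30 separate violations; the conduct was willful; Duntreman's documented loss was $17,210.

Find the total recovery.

$490,320

Statutory damages: 30 × $4,540 = $136,200
Greater of actual damages ($17,210) or statutory damages ($136,200): $136,200
Trebled: 3 × $136,200 = $408,600
Attorney fees: 20% of $408,600 = $81,720
Total before cap: $408,600 + $81,720 = $490,320
Cap at $827,300: $490,320 is within the cap, no reduction.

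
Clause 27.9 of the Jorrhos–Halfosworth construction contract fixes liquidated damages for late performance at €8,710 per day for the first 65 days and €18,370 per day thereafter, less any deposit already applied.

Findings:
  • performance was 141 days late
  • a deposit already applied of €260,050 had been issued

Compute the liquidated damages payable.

€1,702,220

First 65 days: 65 × €8,710 = €566,150
Remaining days: (141 − 65) × €18,370 = €1,396,120
Accrued per-day damages: €566,150 + €1,396,120 = €1,962,270
Less deposit already applied: €1,962,270 − €260,050 = €1,702,220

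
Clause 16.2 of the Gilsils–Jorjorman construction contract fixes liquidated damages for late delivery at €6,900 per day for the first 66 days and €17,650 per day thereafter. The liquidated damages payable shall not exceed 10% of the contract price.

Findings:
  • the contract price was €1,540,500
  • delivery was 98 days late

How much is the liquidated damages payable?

First 66 days: 66 × €6,900 = €455,400
Remaining days: (98 − 66) × €17,650 = €564,800
Accrued per-day damages: €455,400 + €564,800 = €1,020,200
Cap: 10% of €1,540,500 = €154,050
Cap at €154,050: €1,020,200 exceeds the cap → €154,050

€154,050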